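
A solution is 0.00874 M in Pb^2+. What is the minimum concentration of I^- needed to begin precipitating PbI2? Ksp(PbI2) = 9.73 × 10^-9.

PbI2(s) ⇌ Pb^2+ + 2 I^-
Ksp = [Pb^2+][I^-]^2
Precipitation begins when Q = Ksp. With [Pb^2+] = 0.00874 M:
9.73 × 10^-9 = (0.00874) × [I^-]^2
[I^-] = (9.73 × 10^-9 / 8.74 x 10^-3)^(1/2) = 1.06 x 10^-3 M

1.06e-3 M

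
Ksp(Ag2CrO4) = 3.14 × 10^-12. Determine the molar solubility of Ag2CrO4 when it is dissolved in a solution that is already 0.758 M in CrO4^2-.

s = 1.02e-6 M

Ag2CrO4(s) ⇌ 2 Ag^+(aq) + CrO4^2-(aq)
Ksp = [Ag^+]^2[CrO4^2-]
If s mol/L dissolves here, [Ag^+] = 2s, [CrO4^2-] = 0.758 + s ≈ 0.758 (since the CrO4^2- already present dominates).
Ksp ≈ (2s)^2 × 0.758
s = 1.02 × 10^-6 M
Check: s = 1.0 × 10^-6 ≪ 0.758, so the approximation is valid.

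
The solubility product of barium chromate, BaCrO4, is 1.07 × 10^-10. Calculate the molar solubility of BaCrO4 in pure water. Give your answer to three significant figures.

s = 1.03 × 10^-5 M

BaCrO4(s) <=> Ba^2+(aq) + CrO4^2-(aq)
Ksp = [Ba^2+][CrO4^2-]
With molar solubility s: [Ba^2+] = s, [CrO4^2-] = s.
Ksp = s^2
s = (1.07 × 10^-10)^(1/2) = 1.03 × 10^-5 M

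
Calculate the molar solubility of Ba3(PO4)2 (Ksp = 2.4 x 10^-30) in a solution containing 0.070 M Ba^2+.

Ba3(PO4)2(s) <=> 3 Ba^2+ + 2 PO4^3-
Ksp = [Ba^2+]^3[PO4^3-]^2
Let s = moles of Ba3(PO4)2 that dissolve per litre. [Ba^2+] = 0.070 + 3s ≈ 0.070, [PO4^3-] = 2s (Ksp is small, so little additional dissolves).
Ksp ≈ (0.070)^3 × (2s)^2
s = 4.2 x 10^-14 M
Check: 3s = 1.3 × 10^-13 ≪ 0.070, so the approximation is valid.

4.2 × 10^-14 M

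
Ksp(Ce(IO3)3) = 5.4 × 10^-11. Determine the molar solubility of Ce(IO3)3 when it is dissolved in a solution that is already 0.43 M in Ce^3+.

s ≈ 1.7e-4 M

Ce(IO3)3(s) ⇌ Ce^3+ + 3 IO3^-
Ksp = [Ce^3+][IO3^-]^3
If s mol/L dissolves here, [Ce^3+] = 0.43 + s ≈ 0.43, [IO3^-] = 3s (common-ion effect: Ce^3+ is already 0.43 M).
Ksp ≈ 0.43 × (3s)^3
s = 1.7 x 10^-4 M
Check: s = 1.7 × 10^-4 ≪ 0.43, so the approximation is valid.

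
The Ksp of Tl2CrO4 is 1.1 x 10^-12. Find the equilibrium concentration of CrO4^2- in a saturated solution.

Tl2CrO4(s) ⇌ 2 Tl^+ + CrO4^2-
Ksp = [Tl^+]^2[CrO4^2-]
For each mole of Tl2CrO4 that dissolves: [Tl^+] = 2s, [CrO4^2-] = s.
Substituting: Ksp = (2s)^2s = 4s^3
s^3 = 1.1 x 10^-12 / 4, so s = 6.50 × 10^-5 M
[CrO4^2-] = s = 6.5 x 10^-5 M

6.5 x 10^-5 M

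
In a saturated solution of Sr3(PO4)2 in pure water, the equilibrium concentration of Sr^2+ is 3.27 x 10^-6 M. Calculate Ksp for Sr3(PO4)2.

1.66 x 10^-28

Sr3(PO4)2(s) ⇌ 3 Sr^2+(aq) + 2 PO4^3-(aq)
Stoichiometry gives [PO4^3-] = (2/3)[Sr^2+] = 2.180 x 10^-6 M.
Ksp = [Sr^2+]^3[PO4^3-]^2
Ksp = (3.27 × 10^-6)^3 × (2.180 x 10^-6)^2 = 1.66 × 10^-28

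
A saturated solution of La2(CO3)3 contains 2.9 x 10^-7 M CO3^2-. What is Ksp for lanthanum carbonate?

Ksp = 9.1e-34

La2(CO3)3(s) <=> 2 La^3+(aq) + 3 CO3^2-(aq)
Stoichiometry gives [La^3+] = (2/3)[CO3^2-] = 1.93 x 10^-7 M.
Ksp = [La^3+]^2[CO3^2-]^3
Ksp = (1.93 × 10^-7)^2 × (2.9 × 10^-7)^3 = 9.1 x 10^-34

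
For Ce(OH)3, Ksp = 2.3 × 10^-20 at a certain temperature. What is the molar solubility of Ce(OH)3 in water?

s = 5.4e-6 M

Ce(OH)3(s) ⇌ Ce^3+(aq) + 3 OH^-(aq)
Ksp = [Ce^3+][OH^-]^3
Let s = molar solubility. Then [Ce^3+] = s and [OH^-] = 3s.
Ksp = s(3s)^3 = 27s^4
s^4 = 2.3 × 10^-20 / 27, so s = 5.4 × 10^-6 M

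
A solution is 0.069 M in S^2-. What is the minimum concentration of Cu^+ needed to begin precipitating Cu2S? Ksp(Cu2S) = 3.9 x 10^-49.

[Cu^+] ≈ 2.4 × 10^-24 M

Cu2S(s) ⇌ 2 Cu^+(aq) + S^2-(aq)
Ksp = [Cu^+]^2[S^2-]
Precipitation begins when Q = Ksp. With [S^2-] = 0.069 M:
3.9 x 10^-49 = (0.069) × [Cu^+]^2
[Cu^+] = (3.9 x 10^-49 / 6.9 x 10^-2)^(1/2) = 2.4 × 10^-24 M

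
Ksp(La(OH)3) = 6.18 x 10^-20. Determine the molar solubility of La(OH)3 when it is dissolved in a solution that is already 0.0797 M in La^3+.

La(OH)3(s) ⇌ La^3+ + 3 OH^-
Ksp = [La^3+][OH^-]^3
Let s be the molar solubility in this solution. [La^3+] = 0.0797 + s ≈ 0.0797, [OH^-] = 3s (since the La^3+ already present dominates).
Ksp ≈ 0.0797 × (3s)^3
s = 3.06 × 10^-7 M
Check: s = 3.1 x 10^-7 ≪ 0.0797, so the approximation is valid.

s ≈ 3.06 x 10^-7 M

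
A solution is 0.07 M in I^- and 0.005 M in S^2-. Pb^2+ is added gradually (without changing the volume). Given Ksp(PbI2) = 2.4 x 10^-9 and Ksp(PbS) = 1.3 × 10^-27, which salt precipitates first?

PbS

Precipitation of each salt starts when its ion product equals its Ksp.
For PbI2: 2.4 x 10^-9 = (0.07)^2 × [Pb^2+]  ⇒  [Pb^2+] = 4.9 × 10^-7 M.
For PbS: 1.3 × 10^-27 = 0.005 × [Pb^2+]  ⇒  [Pb^2+] = 2.6 × 10^-25 M.
The salt with the lower threshold [Pb^2+] precipitates first: PbS.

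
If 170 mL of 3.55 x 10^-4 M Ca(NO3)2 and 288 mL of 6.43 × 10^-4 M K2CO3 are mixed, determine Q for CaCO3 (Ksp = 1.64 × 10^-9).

Q = 5.33 × 10^-8

Total volume = 170 + 288 = 458 mL.
[Ca^2+] = 3.55 × 10^-4 × (170/458) = 1.318 × 10^-4 M
[CO3^2-] = 6.43 × 10^-4 × (288/458) = 4.043 x 10^-4 M
CaCO3(s) <=> Ca^2+ + CO3^2-, so Q = [Ca^2+][CO3^2-]
Q = (1.318 x 10^-4)(4.043 x 10^-4) = 5.33 × 10^-8
Q > Ksp, so CaCO3 will precipitate.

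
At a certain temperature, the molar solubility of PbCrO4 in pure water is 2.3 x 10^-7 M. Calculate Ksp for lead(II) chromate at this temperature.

PbCrO4(s) ⇌ Pb^2+(aq) + CrO4^2-(aq)
If s mol/L of PbCrO4 dissolves, [Pb^2+] = s and [CrO4^2-] = s.
Ksp = [Pb^2+][CrO4^2-]
Ksp = (s)(s) = s^2
Ksp = (2.3 × 10^-7)^2 = 5.3 × 10^-14

5.3e-14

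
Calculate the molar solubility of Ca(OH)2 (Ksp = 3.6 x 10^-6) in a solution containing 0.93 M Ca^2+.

s = 9.8 × 10^-4 M

Ca(OH)2(s) ⇌ Ca^2+ + 2 OH^-
Ksp = [Ca^2+][OH^-]^2
If s mol/L dissolves here, [Ca^2+] = 0.93 + s ≈ 0.93, [OH^-] = 2s (Ksp is small, so little additional dissolves).
Ksp ≈ 0.93 × (2s)^2
s = 9.8 × 10^-4 M
Check: s = 9.8 x 10^-4 ≪ 0.93, so the approximation is valid.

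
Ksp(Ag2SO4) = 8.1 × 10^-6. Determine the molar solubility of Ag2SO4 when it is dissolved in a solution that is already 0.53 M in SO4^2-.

2.0 x 10^-3 M

Ag2SO4(s) ⇌ 2 Ag^+(aq) + SO4^2-(aq)
Ksp = [Ag^+]^2[SO4^2-]
Let s be the molar solubility in this solution. [Ag^+] = 2s, [SO4^2-] = 0.53 + s ≈ 0.53 (common-ion effect: SO4^2- is already 0.53 M).
Ksp ≈ (2s)^2 × 0.53
s = 2.0 × 10^-3 M
Check: s = 2.0 x 10^-3 ≪ 0.53, so the approximation is valid.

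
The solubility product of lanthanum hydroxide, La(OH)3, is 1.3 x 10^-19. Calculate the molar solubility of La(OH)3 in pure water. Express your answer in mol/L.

s ≈ 8.3e-6 M

La(OH)3(s) ⇌ La^3+(aq) + 3 OH^-(aq)
Ksp = [La^3+][OH^-]^3
With molar solubility s: [La^3+] = s, [OH^-] = 3s.
So Ksp = s × (3s)^3 = 27s^4
s = (1.3 x 10^-19 / 27)^(1/4) = 8.3 × 10^-6 M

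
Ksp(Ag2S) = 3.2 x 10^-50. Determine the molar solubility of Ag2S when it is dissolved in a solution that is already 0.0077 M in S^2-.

Ag2S(s) <=> 2 Ag^+ + S^2-
Ksp = [Ag^+]^2[S^2-]
Let s be the molar solubility in this solution. [Ag^+] = 2s, [S^2-] = 0.0077 + s ≈ 0.0077 (common-ion effect: S^2- is already 0.0077 M).
Ksp ≈ (2s)^2 × 0.0077
s = 1.0 × 10^-24 M
Check: s = 1.0 × 10^-24 ≪ 0.0077, so the approximation is valid.

1.0 × 10^-24 M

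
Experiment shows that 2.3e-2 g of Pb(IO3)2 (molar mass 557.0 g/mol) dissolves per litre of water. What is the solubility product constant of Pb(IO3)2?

Ksp = 2.8e-13

Molar solubility s = (2.3 × 10^-2 g/L) / (557.0 g/mol) = 4.13 × 10^-5 M.
Pb(IO3)2(s) <=> Pb^2+ + 2 IO3^-
With molar solubility s: [Pb^2+] = s, [IO3^-] = 2s.
Ksp = [Pb^2+][IO3^-]^2
Ksp = s(2s)^2 = 4s^3
Ksp = 4 × (4.13 × 10^-5)^3 = 2.8 x 10^-13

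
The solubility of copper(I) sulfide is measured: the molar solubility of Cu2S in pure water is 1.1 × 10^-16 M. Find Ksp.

Ksp = 5.3 × 10^-48

Cu2S(s) ⇌ 2 Cu^+ + S^2-
For each mole of Cu2S that dissolves: [Cu^+] = 2s, [S^2-] = s.
Ksp = [Cu^+]^2[S^2-]
Substituting: Ksp = (2s)^2s = 4s^3
With s = 1.1 × 10^-16: Ksp = 5.3 × 10^-48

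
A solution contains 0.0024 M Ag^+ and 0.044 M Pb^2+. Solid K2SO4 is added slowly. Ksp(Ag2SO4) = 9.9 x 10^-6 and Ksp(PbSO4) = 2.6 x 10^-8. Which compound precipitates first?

Precipitation of each salt starts when its ion product equals its Ksp.
For Ag2SO4: 9.9 x 10^-6 = (0.0024)^2 × [SO4^2-]  ⇒  [SO4^2-] = 1.7 M.
For PbSO4: 2.6 x 10^-8 = 0.044 × [SO4^2-]  ⇒  [SO4^2-] = 5.9 × 10^-7 M.
The salt with the lower threshold [SO4^2-] precipitates first: PbSO4.

PbSO4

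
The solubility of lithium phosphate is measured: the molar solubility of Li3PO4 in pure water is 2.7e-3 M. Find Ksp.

Ksp = 1.4 × 10^-9

Li3PO4(s) ⇌ 3 Li^+(aq) + PO4^3-(aq)
For each mole of Li3PO4 that dissolves: [Li^+] = 3s, [PO4^3-] = s.
Ksp = [Li^+]^3[PO4^3-]
So Ksp = (3s)^3 × s = 27s^4
Ksp = 27 × (2.7 x 10^-3)^4 = 1.4 × 10^-9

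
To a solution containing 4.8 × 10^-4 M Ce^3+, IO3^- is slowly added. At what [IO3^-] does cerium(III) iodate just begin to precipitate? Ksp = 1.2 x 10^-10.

Ce(IO3)3(s) <=> Ce^3+ + 3 IO3^-
Ksp = [Ce^3+][IO3^-]^3
Precipitation begins when Q = Ksp. With [Ce^3+] = 4.8 × 10^-4 M:
1.2 x 10^-10 = (4.8 × 10^-4) × [IO3^-]^3
[IO3^-] = (1.2 x 10^-10 / 4.8 × 10^-4)^(1/3) = 6.3 x 10^-3 M

[IO3^-] = 6.3 × 10^-3 M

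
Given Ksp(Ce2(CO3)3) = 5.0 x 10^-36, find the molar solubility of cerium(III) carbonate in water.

Ce2(CO3)3(s) <=> 2 Ce^3+ + 3 CO3^2-
Ksp = [Ce^3+]^2[CO3^2-]^3
For each mole of Ce2(CO3)3 that dissolves: [Ce^3+] = 2s, [CO3^2-] = 3s.
Substituting: Ksp = (2s)^2(3s)^3 = 108s^5
Solving, s = (5.0 x 10^-36/108)^(1/5) = 3.4 x 10^-8 M

3.4e-8 M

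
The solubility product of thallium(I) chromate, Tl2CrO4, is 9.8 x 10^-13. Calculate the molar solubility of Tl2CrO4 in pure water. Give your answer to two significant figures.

Tl2CrO4(s) ⇌ 2 Tl^+ + CrO4^2-
Ksp = [Tl^+]^2[CrO4^2-]
If s mol/L of Tl2CrO4 dissolves, [Tl^+] = 2s and [CrO4^2-] = s.
Substituting: Ksp = (2s)^2s = 4s^3
s = (9.8 x 10^-13 / 4)^(1/3) = 6.3 × 10^-5 M

s ≈ 6.3 x 10^-5 M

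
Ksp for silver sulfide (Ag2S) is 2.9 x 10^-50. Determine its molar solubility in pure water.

s = 1.9e-17 M

Ag2S(s) ⇌ 2 Ag^+(aq) + S^2-(aq)
Ksp = [Ag^+]^2[S^2-]
Let s = molar solubility. Then [Ag^+] = 2s and [S^2-] = s.
Ksp = (2s)^2s = 4s^3
s^3 = 2.9 x 10^-50 / 4, so s = 1.9 × 10^-17 M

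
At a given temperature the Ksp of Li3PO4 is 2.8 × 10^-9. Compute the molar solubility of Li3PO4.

Li3PO4(s) ⇌ 3 Li^+(aq) + PO4^3-(aq)
Ksp = [Li^+]^3[PO4^3-]
With molar solubility s: [Li^+] = 3s, [PO4^3-] = s.
So Ksp = (3s)^3 × s = 27s^4
s = (2.8 × 10^-9 / 27)^(1/4) = 3.2 × 10^-3 M

s ≈ 3.2e-3 M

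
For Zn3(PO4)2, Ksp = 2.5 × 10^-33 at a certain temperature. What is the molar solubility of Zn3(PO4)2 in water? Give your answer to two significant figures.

Zn3(PO4)2(s) <=> 3 Zn^2+(aq) + 2 PO4^3-(aq)
Ksp = [Zn^2+]^3[PO4^3-]^2
If s mol/L of Zn3(PO4)2 dissolves, [Zn^2+] = 3s and [PO4^3-] = 2s.
Substituting: Ksp = (3s)^3(2s)^2 = 108s^5
s^5 = 2.5 × 10^-33 / 108, so s = 1.2 x 10^-7 M

1.2e-7 M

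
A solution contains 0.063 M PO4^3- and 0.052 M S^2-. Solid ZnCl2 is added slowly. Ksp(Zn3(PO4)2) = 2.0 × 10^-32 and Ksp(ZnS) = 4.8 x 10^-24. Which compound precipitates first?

ZnS

Precipitation of each salt starts when its ion product equals its Ksp.
For Zn3(PO4)2: 2.0 × 10^-32 = (0.063)^2 × [Zn^2+]^3  ⇒  [Zn^2+] = 1.7 x 10^-10 M.
For ZnS: 4.8 x 10^-24 = 0.052 × [Zn^2+]  ⇒  [Zn^2+] = 9.2 × 10^-23 M.
The salt with the lower threshold [Zn^2+] precipitates first: ZnS.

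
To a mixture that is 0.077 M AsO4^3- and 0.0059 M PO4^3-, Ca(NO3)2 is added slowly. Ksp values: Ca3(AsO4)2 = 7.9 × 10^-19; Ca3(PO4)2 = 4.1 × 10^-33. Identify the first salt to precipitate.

Each salt begins to precipitate when Q = Ksp, i.e. when [Ca^2+] reaches its threshold.
For Ca3(AsO4)2: 7.9 × 10^-19 = (0.077)^2 × [Ca^2+]^3  ⇒  [Ca^2+] = 5.1 × 10^-6 M.
For Ca3(PO4)2: 4.1 × 10^-33 = (0.0059)^2 × [Ca^2+]^3  ⇒  [Ca^2+] = 4.9 x 10^-10 M.
The salt with the lower threshold [Ca^2+] precipitates first: Ca3(PO4)2.

Ca3(PO4)2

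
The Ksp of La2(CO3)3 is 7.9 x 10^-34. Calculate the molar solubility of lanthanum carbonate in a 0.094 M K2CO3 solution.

4.9 × 10^-16 M

La2(CO3)3(s) <=> 2 La^3+ + 3 CO3^2-
Ksp = [La^3+]^2[CO3^2-]^3
If s mol/L dissolves here, [La^3+] = 2s, [CO3^2-] = 0.094 + 3s ≈ 0.094 (since CO3^2- from K2CO3 dominates).
Ksp ≈ (2s)^2 × (0.094)^3
s = 4.9 × 10^-16 M
Check: 3s = 1.5 × 10^-15 ≪ 0.094, so the approximation is valid.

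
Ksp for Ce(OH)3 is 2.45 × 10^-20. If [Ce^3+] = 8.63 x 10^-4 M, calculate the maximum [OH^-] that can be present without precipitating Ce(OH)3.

Ce(OH)3(s) ⇌ Ce^3+ + 3 OH^-
Ksp = [Ce^3+][OH^-]^3
Precipitation begins when Q = Ksp. With [Ce^3+] = 8.63 x 10^-4 M:
2.45 × 10^-20 = (8.63 x 10^-4) × [OH^-]^3
[OH^-] = (2.45 × 10^-20 / 8.63 x 10^-4)^(1/3) = 3.05 × 10^-6 M

3.05e-6 M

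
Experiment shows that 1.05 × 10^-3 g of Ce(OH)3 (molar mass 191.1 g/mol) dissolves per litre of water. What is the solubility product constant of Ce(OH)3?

Molar solubility s = (1.05 × 10^-3 g/L) / (191.1 g/mol) = 5.495 × 10^-6 M.
Ce(OH)3(s) <=> Ce^3+(aq) + 3 OH^-(aq)
If s mol/L of Ce(OH)3 dissolves, [Ce^3+] = s and [OH^-] = 3s.
Ksp = [Ce^3+][OH^-]^3
Ksp = s(3s)^3 = 27s^4
With s = 5.495 x 10^-6: Ksp = 2.46 × 10^-20

Ksp ≈ 2.46 x 10^-20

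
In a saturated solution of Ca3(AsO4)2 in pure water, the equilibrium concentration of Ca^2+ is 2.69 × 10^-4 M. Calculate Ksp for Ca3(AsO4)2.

Ca3(AsO4)2(s) ⇌ 3 Ca^2+(aq) + 2 AsO4^3-(aq)
Stoichiometry gives [AsO4^3-] = (2/3)[Ca^2+] = 1.793 × 10^-4 M.
Ksp = [Ca^2+]^3[AsO4^3-]^2
Ksp = (2.69 × 10^-4)^3 × (1.793 × 10^-4)^2 = 6.26 x 10^-19

Ksp = 6.26 x 10^-19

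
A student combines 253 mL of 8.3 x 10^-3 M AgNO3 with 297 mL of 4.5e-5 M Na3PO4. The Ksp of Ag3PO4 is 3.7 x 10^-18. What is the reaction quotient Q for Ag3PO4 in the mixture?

Total volume = 253 + 297 = 550 mL.
[Ag^+] = 8.3 x 10^-3 × (253/550) = 3.82 × 10^-3 M
[PO4^3-] = 4.5 × 10^-5 × (297/550) = 2.43 x 10^-5 M
Ag3PO4(s) ⇌ 3 Ag^+(aq) + PO4^3-(aq), so Q = [Ag^+]^3[PO4^3-]
Q = (3.82 × 10^-3)^3(2.43 × 10^-5) = 1.4 × 10^-12
Q > Ksp, so Ag3PO4 will precipitate.

Q ≈ 1.4 × 10^-12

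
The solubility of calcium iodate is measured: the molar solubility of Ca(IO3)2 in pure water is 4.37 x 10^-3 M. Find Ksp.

3.34 x 10^-7

Ca(IO3)2(s) ⇌ Ca^2+ + 2 IO3^-
If s mol/L of Ca(IO3)2 dissolves, [Ca^2+] = s and [IO3^-] = 2s.
Ksp = [Ca^2+][IO3^-]^2
So Ksp = s × (2s)^2 = 4s^3
Ksp = 4 × (4.37 x 10^-3)^3 = 3.34 × 10^-7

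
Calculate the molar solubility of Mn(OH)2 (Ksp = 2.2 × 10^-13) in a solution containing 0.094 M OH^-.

Mn(OH)2(s) <=> Mn^2+ + 2 OH^-
Ksp = [Mn^2+][OH^-]^2
Let s = moles of Mn(OH)2 that dissolve per litre. [Mn^2+] = s, [OH^-] = 0.094 + 2s ≈ 0.094 (common-ion effect: OH^- is already 0.094 M).
Ksp ≈ s × (0.094)^2
s = 2.5 × 10^-11 M
Check: 2s = 5.0 × 10^-11 ≪ 0.094, so the approximation is valid.

s = 2.5 × 10^-11 M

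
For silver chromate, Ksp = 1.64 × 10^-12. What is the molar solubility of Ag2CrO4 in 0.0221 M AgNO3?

3.36 × 10^-9 M

Ag2CrO4(s) <=> 2 Ag^+(aq) + CrO4^2-(aq)
Ksp = [Ag^+]^2[CrO4^2-]
If s mol/L dissolves here, [Ag^+] = 0.0221 + 2s ≈ 0.0221, [CrO4^2-] = s (Ksp is small, so little additional dissolves).
Ksp ≈ (0.0221)^2 × s
s = 3.36 × 10^-9 M
Check: 2s = 6.7 x 10^-9 ≪ 0.0221, so the approximation is valid.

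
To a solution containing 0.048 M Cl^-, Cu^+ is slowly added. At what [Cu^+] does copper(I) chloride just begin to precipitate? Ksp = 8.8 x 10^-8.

1.8 × 10^-6 M

CuCl(s) ⇌ Cu^+(aq) + Cl^-(aq)
Ksp = [Cu^+][Cl^-]
Precipitation begins when Q = Ksp. With [Cl^-] = 0.048 M:
8.8 x 10^-8 = (0.048) × [Cu^+]
[Cu^+] = (8.8 x 10^-8 / 4.8 x 10^-2) = 1.8 x 10^-6 M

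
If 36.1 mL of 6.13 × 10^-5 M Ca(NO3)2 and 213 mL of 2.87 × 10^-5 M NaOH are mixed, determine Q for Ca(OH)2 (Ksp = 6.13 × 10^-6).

5.35 × 10^-15

Total volume = 36.1 + 213 = 249.1 mL.
[Ca^2+] = 6.13 x 10^-5 × (36.1/249.1) = 8.884 × 10^-6 M
[OH^-] = 2.87 × 10^-5 × (213/249.1) = 2.454 × 10^-5 M
Ca(OH)2(s) ⇌ Ca^2+ + 2 OH^-, so Q = [Ca^2+][OH^-]^2
Q = (8.884 × 10^-6)(2.454 x 10^-5)^2 = 5.35 × 10^-15
Q < Ksp, so no precipitate of Ca(OH)2 forms.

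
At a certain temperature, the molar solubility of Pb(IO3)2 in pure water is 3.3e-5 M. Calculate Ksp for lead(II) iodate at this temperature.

Ksp ≈ 1.4 × 10^-13

Pb(IO3)2(s) <=> Pb^2+ + 2 IO3^-
If s mol/L of Pb(IO3)2 dissolves, [Pb^2+] = s and [IO3^-] = 2s.
Ksp = [Pb^2+][IO3^-]^2
Substituting: Ksp = s(2s)^2 = 4s^3
With s = 3.3 × 10^-5: Ksp = 1.4 × 10^-13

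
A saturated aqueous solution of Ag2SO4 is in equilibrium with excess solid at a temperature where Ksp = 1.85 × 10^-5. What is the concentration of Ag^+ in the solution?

[Ag^+] ≈ 3.33e-2 M

Ag2SO4(s) ⇌ 2 Ag^+ + SO4^2-
Ksp = [Ag^+]^2[SO4^2-]
If s mol/L of Ag2SO4 dissolves, [Ag^+] = 2s and [SO4^2-] = s.
Ksp = (2s)^2s = 4s^3
Solving, s = (1.85 × 10^-5/4)^(1/3) = 1.666 x 10^-2 M
[Ag^+] = 2s = 3.33 x 10^-2 M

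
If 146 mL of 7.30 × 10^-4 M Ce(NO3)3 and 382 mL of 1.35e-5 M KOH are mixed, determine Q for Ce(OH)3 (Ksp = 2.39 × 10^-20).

Total volume = 146 + 382 = 528 mL.
[Ce^3+] = 7.30 × 10^-4 × (146/528) = 2.019 x 10^-4 M
[OH^-] = 1.35 × 10^-5 × (382/528) = 9.767 × 10^-6 M
Ce(OH)3(s) <=> Ce^3+(aq) + 3 OH^-(aq), so Q = [Ce^3+][OH^-]^3
Q = (2.019 × 10^-4)(9.767 x 10^-6)^3 = 1.88 × 10^-19
Q > Ksp, so Ce(OH)3 will precipitate.

1.88 × 10^-19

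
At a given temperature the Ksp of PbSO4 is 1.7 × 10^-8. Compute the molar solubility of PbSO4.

PbSO4(s) ⇌ Pb^2+ + SO4^2-
Ksp = [Pb^2+][SO4^2-]
With molar solubility s: [Pb^2+] = s, [SO4^2-] = s.
Ksp = (s)(s) = s^2
s = √(1.7 × 10^-8) = 1.3 x 10^-4 M

s ≈ 1.3 × 10^-4 M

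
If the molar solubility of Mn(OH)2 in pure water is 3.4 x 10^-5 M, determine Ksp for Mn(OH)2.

1.6e-13

Mn(OH)2(s) ⇌ Mn^2+(aq) + 2 OH^-(aq)
With molar solubility s: [Mn^2+] = s, [OH^-] = 2s.
Ksp = [Mn^2+][OH^-]^2
Substituting: Ksp = s(2s)^2 = 4s^3
Ksp = 4 × (3.4 × 10^-5)^3 = 1.6 × 10^-13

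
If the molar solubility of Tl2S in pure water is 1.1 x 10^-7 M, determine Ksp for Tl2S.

Tl2S(s) <=> 2 Tl^+(aq) + S^2-(aq)
For each mole of Tl2S that dissolves: [Tl^+] = 2s, [S^2-] = s.
Ksp = [Tl^+]^2[S^2-]
Substituting: Ksp = (2s)^2s = 4s^3
With s = 1.1 × 10^-7: Ksp = 5.3 × 10^-21

Ksp = 5.3 x 10^-21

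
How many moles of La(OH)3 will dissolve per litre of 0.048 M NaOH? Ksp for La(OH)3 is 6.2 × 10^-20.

5.6e-16 M

La(OH)3(s) <=> La^3+ + 3 OH^-
Ksp = [La^3+][OH^-]^3
Let s = moles of La(OH)3 that dissolve per litre. [La^3+] = s, [OH^-] = 0.048 + 3s ≈ 0.048 (common-ion effect: OH^- is already 0.048 M).
Ksp ≈ s × (0.048)^3
s = 5.6 x 10^-16 M
Check: 3s = 1.7 × 10^-15 ≪ 0.048, so the approximation is valid.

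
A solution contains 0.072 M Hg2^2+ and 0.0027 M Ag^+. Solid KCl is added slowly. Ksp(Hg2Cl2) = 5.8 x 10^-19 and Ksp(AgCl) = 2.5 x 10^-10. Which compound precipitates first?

Hg2Cl2

Each salt begins to precipitate when Q = Ksp, i.e. when [Cl^-] reaches its threshold.
For Hg2Cl2: 5.8 x 10^-19 = 0.072 × [Cl^-]^2  ⇒  [Cl^-] = 2.8 x 10^-9 M.
For AgCl: 2.5 x 10^-10 = 0.0027 × [Cl^-]  ⇒  [Cl^-] = 9.3 × 10^-8 M.
The salt with the lower threshold [Cl^-] precipitates first: Hg2Cl2.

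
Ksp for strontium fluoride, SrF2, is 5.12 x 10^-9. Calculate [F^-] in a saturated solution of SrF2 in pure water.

[F^-] = 2.17 x 10^-3 M

SrF2(s) ⇌ Sr^2+ + 2 F^-
Ksp = [Sr^2+][F^-]^2
With molar solubility s: [Sr^2+] = s, [F^-] = 2s.
So Ksp = s × (2s)^2 = 4s^3
Solving, s = (5.12 x 10^-9/4)^(1/3) = 1.086 × 10^-3 M
[F^-] = 2s = 2.17 × 10^-3 M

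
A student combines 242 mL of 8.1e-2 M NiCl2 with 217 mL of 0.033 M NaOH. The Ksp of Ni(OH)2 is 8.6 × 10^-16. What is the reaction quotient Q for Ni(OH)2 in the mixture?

Q = 1.0e-5

Total volume = 242 + 217 = 459 mL.
[Ni^2+] = 8.1 x 10^-2 × (242/459) = 4.27 × 10^-2 M
[OH^-] = 3.3 x 10^-2 × (217/459) = 1.56 x 10^-2 M
Ni(OH)2(s) <=> Ni^2+ + 2 OH^-, so Q = [Ni^2+][OH^-]^2
Q = (4.27 × 10^-2)(1.56 × 10^-2)^2 = 1.0 × 10^-5
Q > Ksp, so Ni(OH)2 will precipitate.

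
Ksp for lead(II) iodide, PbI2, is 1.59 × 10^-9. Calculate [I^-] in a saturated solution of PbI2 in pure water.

1.47 × 10^-3 M

PbI2(s) ⇌ Pb^2+ + 2 I^-
Ksp = [Pb^2+][I^-]^2
For each mole of PbI2 that dissolves: [Pb^2+] = s, [I^-] = 2s.
So Ksp = s × (2s)^2 = 4s^3
Solving, s = (1.59 × 10^-9/4)^(1/3) = 7.353 x 10^-4 M
[I^-] = 2s = 1.47 × 10^-3 M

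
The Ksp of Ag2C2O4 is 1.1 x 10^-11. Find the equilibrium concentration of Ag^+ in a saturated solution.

Ag2C2O4(s) <=> 2 Ag^+ + C2O4^2-
Ksp = [Ag^+]^2[C2O4^2-]
Let s = molar solubility. Then [Ag^+] = 2s and [C2O4^2-] = s.
Substituting: Ksp = (2s)^2s = 4s^3
Solving, s = (1.1 x 10^-11/4)^(1/3) = 1.40 × 10^-4 M
[Ag^+] = 2s = 2.8 × 10^-4 M

[Ag^+] ≈ 2.8 × 10^-4 M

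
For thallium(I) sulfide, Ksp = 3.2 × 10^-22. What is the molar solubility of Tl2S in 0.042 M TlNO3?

s ≈ 1.8 × 10^-19 M

Tl2S(s) ⇌ 2 Tl^+ + S^2-
Ksp = [Tl^+]^2[S^2-]
Let s be the molar solubility in this solution. [Tl^+] = 0.042 + 2s ≈ 0.042, [S^2-] = s (since Tl^+ from TlNO3 dominates).
Ksp ≈ (0.042)^2 × s
s = 1.8 x 10^-19 M
Check: 2s = 3.6 × 10^-19 ≪ 0.042, so the approximation is valid.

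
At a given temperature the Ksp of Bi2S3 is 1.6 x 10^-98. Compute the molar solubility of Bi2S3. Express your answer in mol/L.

1.1 × 10^-20 M

Bi2S3(s) ⇌ 2 Bi^3+(aq) + 3 S^2-(aq)
Ksp = [Bi^3+]^2[S^2-]^3
With molar solubility s: [Bi^3+] = 2s, [S^2-] = 3s.
So Ksp = (2s)^2 × (3s)^3 = 108s^5
s^5 = 1.6 x 10^-98 / 108, so s = 1.1 × 10^-20 M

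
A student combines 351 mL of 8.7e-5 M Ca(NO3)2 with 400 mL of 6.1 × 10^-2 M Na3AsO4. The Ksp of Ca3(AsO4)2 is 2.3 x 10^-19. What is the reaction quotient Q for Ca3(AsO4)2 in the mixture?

Q = 7.1 x 10^-17

Total volume = 351 + 400 = 751 mL.
[Ca^2+] = 8.7 × 10^-5 × (351/751) = 4.07 x 10^-5 M
[AsO4^3-] = 6.1 × 10^-2 × (400/751) = 3.25 × 10^-2 M
Ca3(AsO4)2(s) <=> 3 Ca^2+(aq) + 2 AsO4^3-(aq), so Q = [Ca^2+]^3[AsO4^3-]^2
Q = (4.07 x 10^-5)^3(3.25 x 10^-2)^2 = 7.1 × 10^-17
Q > Ksp, so Ca3(AsO4)2 will precipitate.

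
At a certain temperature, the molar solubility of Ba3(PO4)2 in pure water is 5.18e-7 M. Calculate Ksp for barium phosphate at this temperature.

Ksp = 4.03 x 10^-30

Ba3(PO4)2(s) ⇌ 3 Ba^2+(aq) + 2 PO4^3-(aq)
If s mol/L of Ba3(PO4)2 dissolves, [Ba^2+] = 3s and [PO4^3-] = 2s.
Ksp = [Ba^2+]^3[PO4^3-]^2
Ksp = (3s)^3(2s)^2 = 108s^5
With s = 5.18 x 10^-7: Ksp = 4.03 x 10^-30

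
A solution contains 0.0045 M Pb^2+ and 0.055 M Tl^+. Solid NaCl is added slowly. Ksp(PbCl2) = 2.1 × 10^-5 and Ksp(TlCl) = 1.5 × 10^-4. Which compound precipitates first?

Each salt begins to precipitate when Q = Ksp, i.e. when [Cl^-] reaches its threshold.
For PbCl2: 2.1 × 10^-5 = 0.0045 × [Cl^-]^2  ⇒  [Cl^-] = 6.8 × 10^-2 M.
For TlCl: 1.5 × 10^-4 = 0.055 × [Cl^-]  ⇒  [Cl^-] = 2.7 x 10^-3 M.
The salt with the lower threshold [Cl^-] precipitates first: TlCl.

TlCl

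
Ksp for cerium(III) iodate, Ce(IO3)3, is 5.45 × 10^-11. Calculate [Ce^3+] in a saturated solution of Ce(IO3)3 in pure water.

Ce(IO3)3(s) ⇌ Ce^3+ + 3 IO3^-
Ksp = [Ce^3+][IO3^-]^3
If s mol/L of Ce(IO3)3 dissolves, [Ce^3+] = s and [IO3^-] = 3s.
Ksp = s(3s)^3 = 27s^4
Solving, s = (5.45 × 10^-11/27)^(1/4) = 1.192 x 10^-3 M
[Ce^3+] = s = 1.19 x 10^-3 M

[Ce^3+] = 1.19 x 10^-3 M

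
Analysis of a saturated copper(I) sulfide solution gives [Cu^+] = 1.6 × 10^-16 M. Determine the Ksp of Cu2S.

Cu2S(s) ⇌ 2 Cu^+ + S^2-
Stoichiometry gives [S^2-] = (1/2)[Cu^+] = 8.00 × 10^-17 M.
Ksp = [Cu^+]^2[S^2-]
Ksp = (1.6 × 10^-16)^2 × 8.00 x 10^-17 = 2.0 × 10^-48

Ksp ≈ 2.0 × 10^-48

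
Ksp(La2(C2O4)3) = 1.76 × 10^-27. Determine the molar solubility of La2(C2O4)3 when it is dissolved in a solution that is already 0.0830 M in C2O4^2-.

La2(C2O4)3(s) ⇌ 2 La^3+ + 3 C2O4^2-
Ksp = [La^3+]^2[C2O4^2-]^3
If s mol/L dissolves here, [La^3+] = 2s, [C2O4^2-] = 0.0830 + 3s ≈ 0.0830 (Ksp is small, so little additional dissolves).
Ksp ≈ (2s)^2 × (0.0830)^3
s = 8.77 × 10^-13 M
Check: 3s = 2.6 x 10^-12 ≪ 0.0830, so the approximation is valid.

s = 8.77 × 10^-13 M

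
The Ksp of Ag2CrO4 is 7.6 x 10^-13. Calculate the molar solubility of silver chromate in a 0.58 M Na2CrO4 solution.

s ≈ 5.7 × 10^-7 M

Ag2CrO4(s) <=> 2 Ag^+(aq) + CrO4^2-(aq)
Ksp = [Ag^+]^2[CrO4^2-]
Let s = moles of Ag2CrO4 that dissolve per litre. [Ag^+] = 2s, [CrO4^2-] = 0.58 + s ≈ 0.58 (common-ion effect: CrO4^2- is already 0.58 M).
Ksp ≈ (2s)^2 × 0.58
s = 5.7 × 10^-7 M
Check: s = 5.7 × 10^-7 ≪ 0.58, so the approximation is valid.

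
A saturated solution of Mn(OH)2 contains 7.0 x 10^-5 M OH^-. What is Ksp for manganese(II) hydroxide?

Mn(OH)2(s) ⇌ Mn^2+(aq) + 2 OH^-(aq)
Stoichiometry gives [Mn^2+] = (1/2)[OH^-] = 3.50 × 10^-5 M.
Ksp = [Mn^2+][OH^-]^2
Ksp = 3.50 x 10^-5 × (7.0 x 10^-5)^2 = 1.7 × 10^-13

Ksp = 1.7 x 10^-13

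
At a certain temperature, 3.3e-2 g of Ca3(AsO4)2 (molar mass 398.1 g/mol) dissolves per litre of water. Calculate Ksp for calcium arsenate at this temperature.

Ksp ≈ 4.2 × 10^-19

Molar solubility s = (3.3 × 10^-2 g/L) / (398.1 g/mol) = 8.29 x 10^-5 M.
Ca3(AsO4)2(s) ⇌ 3 Ca^2+(aq) + 2 AsO4^3-(aq)
For each mole of Ca3(AsO4)2 that dissolves: [Ca^2+] = 3s, [AsO4^3-] = 2s.
Ksp = [Ca^2+]^3[AsO4^3-]^2
Ksp = (3s)^3(2s)^2 = 108s^5
With s = 8.29 × 10^-5: Ksp = 4.2 x 10^-19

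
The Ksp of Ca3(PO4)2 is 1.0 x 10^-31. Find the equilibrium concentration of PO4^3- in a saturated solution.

Ca3(PO4)2(s) ⇌ 3 Ca^2+(aq) + 2 PO4^3-(aq)
Ksp = [Ca^2+]^3[PO4^3-]^2
Let s = molar solubility. Then [Ca^2+] = 3s and [PO4^3-] = 2s.
Ksp = (3s)^3(2s)^2 = 108s^5
s^5 = 1.0 x 10^-31 / 108, so s = 2.47 × 10^-7 M
[PO4^3-] = 2s = 4.9 x 10^-7 M

[PO4^3-] ≈ 4.9 × 10^-7 M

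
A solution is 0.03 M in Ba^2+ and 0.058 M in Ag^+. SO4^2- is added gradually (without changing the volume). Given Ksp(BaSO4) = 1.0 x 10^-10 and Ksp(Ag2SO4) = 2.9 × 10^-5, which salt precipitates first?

Precipitation of each salt starts when its ion product equals its Ksp.
For BaSO4: 1.0 x 10^-10 = 0.03 × [SO4^2-]  ⇒  [SO4^2-] = 3.3 x 10^-9 M.
For Ag2SO4: 2.9 × 10^-5 = (0.058)^2 × [SO4^2-]  ⇒  [SO4^2-] = 8.6 x 10^-3 M.
The salt with the lower threshold [SO4^2-] precipitates first: BaSO4.

BaSO4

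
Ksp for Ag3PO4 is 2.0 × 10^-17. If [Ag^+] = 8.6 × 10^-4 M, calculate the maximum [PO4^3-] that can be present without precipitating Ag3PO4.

Ag3PO4(s) <=> 3 Ag^+ + PO4^3-
Ksp = [Ag^+]^3[PO4^3-]
Precipitation begins when Q = Ksp. With [Ag^+] = 8.6 × 10^-4 M:
2.0 × 10^-17 = (8.6 × 10^-4)^3 × [PO4^3-]
[PO4^3-] = (2.0 × 10^-17 / 6.36 x 10^-10) = 3.1 x 10^-8 M

3.1 × 10^-8 M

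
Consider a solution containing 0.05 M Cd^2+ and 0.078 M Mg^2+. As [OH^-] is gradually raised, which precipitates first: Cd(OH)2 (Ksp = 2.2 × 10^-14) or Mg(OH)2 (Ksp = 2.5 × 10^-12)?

Cd(OH)2

Each salt begins to precipitate when Q = Ksp, i.e. when [OH^-] reaches its threshold.
For Cd(OH)2: 2.2 × 10^-14 = 0.05 × [OH^-]^2  ⇒  [OH^-] = 6.6 × 10^-7 M.
For Mg(OH)2: 2.5 × 10^-12 = 0.078 × [OH^-]^2  ⇒  [OH^-] = 5.7 x 10^-6 M.
The salt with the lower threshold [OH^-] precipitates first: Cd(OH)2.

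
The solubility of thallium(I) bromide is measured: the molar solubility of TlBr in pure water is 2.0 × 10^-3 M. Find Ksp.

Ksp = 4.0 x 10^-6

TlBr(s) ⇌ Tl^+(aq) + Br^-(aq)
If s mol/L of TlBr dissolves, [Tl^+] = s and [Br^-] = s.
Ksp = [Tl^+][Br^-]
Ksp = s^2
With s = 2.0 × 10^-3: Ksp = 4.0 × 10^-6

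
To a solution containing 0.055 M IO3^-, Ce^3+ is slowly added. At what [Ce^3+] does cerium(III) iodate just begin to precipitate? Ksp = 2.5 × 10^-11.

Ce(IO3)3(s) ⇌ Ce^3+ + 3 IO3^-
Ksp = [Ce^3+][IO3^-]^3
Precipitation begins when Q = Ksp. With [IO3^-] = 0.055 M:
2.5 × 10^-11 = (0.055)^3 × [Ce^3+]
[Ce^3+] = (2.5 × 10^-11 / 1.66 x 10^-4) = 1.5 × 10^-7 M

1.5e-7 M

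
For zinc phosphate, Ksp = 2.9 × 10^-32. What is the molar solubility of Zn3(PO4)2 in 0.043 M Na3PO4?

Zn3(PO4)2(s) ⇌ 3 Zn^2+(aq) + 2 PO4^3-(aq)
Ksp = [Zn^2+]^3[PO4^3-]^2
Let s = moles of Zn3(PO4)2 that dissolve per litre. [Zn^2+] = 3s, [PO4^3-] = 0.043 + 2s ≈ 0.043 (since PO4^3- from Na3PO4 dominates).
Ksp ≈ (3s)^3 × (0.043)^2
s = 8.3 × 10^-11 M
Check: 2s = 1.7 × 10^-10 ≪ 0.043, so the approximation is valid.

8.3 × 10^-11 M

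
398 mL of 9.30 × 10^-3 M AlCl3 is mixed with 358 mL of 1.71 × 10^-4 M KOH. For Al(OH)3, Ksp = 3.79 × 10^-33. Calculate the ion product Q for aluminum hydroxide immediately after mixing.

Q ≈ 2.60 x 10^-15

Total volume = 398 + 358 = 756 mL.
[Al^3+] = 9.30 × 10^-3 × (398/756) = 4.896 × 10^-3 M
[OH^-] = 1.71 × 10^-4 × (358/756) = 8.098 × 10^-5 M
Al(OH)3(s) <=> Al^3+(aq) + 3 OH^-(aq), so Q = [Al^3+][OH^-]^3
Q = (4.896 × 10^-3)(8.098 x 10^-5)^3 = 2.60 × 10^-15
Q > Ksp, so Al(OH)3 will precipitate.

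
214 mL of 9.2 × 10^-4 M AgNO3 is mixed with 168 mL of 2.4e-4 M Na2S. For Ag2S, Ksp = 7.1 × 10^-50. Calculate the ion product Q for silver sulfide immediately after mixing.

Total volume = 214 + 168 = 382 mL.
[Ag^+] = 9.2 × 10^-4 × (214/382) = 5.15 x 10^-4 M
[S^2-] = 2.4 × 10^-4 × (168/382) = 1.06 × 10^-4 M
Ag2S(s) ⇌ 2 Ag^+ + S^2-, so Q = [Ag^+]^2[S^2-]
Q = (5.15 x 10^-4)^2(1.06 × 10^-4) = 2.8 × 10^-11
Q > Ksp, so Ag2S will precipitate.

Q ≈ 2.8 × 10^-11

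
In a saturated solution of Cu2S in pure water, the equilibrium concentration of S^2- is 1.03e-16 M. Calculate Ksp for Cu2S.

Cu2S(s) ⇌ 2 Cu^+(aq) + S^2-(aq)
Stoichiometry gives [Cu^+] = (2/1)[S^2-] = 2.060 × 10^-16 M.
Ksp = [Cu^+]^2[S^2-]
Ksp = (2.060 × 10^-16)^2 × 1.03 × 10^-16 = 4.37 x 10^-48

Ksp ≈ 4.37e-48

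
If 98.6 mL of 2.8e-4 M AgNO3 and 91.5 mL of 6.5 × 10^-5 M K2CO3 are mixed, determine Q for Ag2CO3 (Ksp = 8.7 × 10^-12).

Total volume = 98.6 + 91.5 = 190.1 mL.
[Ag^+] = 2.8 × 10^-4 × (98.6/190.1) = 1.45 x 10^-4 M
[CO3^2-] = 6.5 × 10^-5 × (91.5/190.1) = 3.13 × 10^-5 M
Ag2CO3(s) <=> 2 Ag^+(aq) + CO3^2-(aq), so Q = [Ag^+]^2[CO3^2-]
Q = (1.45 × 10^-4)^2(3.13 × 10^-5) = 6.6 × 10^-13
Q < Ksp, so no precipitate of Ag2CO3 forms.

Q ≈ 6.6e-13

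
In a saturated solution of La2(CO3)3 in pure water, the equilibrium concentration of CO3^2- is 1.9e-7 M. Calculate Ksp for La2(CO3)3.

Ksp ≈ 1.1 × 10^-34

La2(CO3)3(s) ⇌ 2 La^3+ + 3 CO3^2-
Stoichiometry gives [La^3+] = (2/3)[CO3^2-] = 1.27 × 10^-7 M.
Ksp = [La^3+]^2[CO3^2-]^3
Ksp = (1.27 × 10^-7)^2 × (1.9 x 10^-7)^3 = 1.1 × 10^-34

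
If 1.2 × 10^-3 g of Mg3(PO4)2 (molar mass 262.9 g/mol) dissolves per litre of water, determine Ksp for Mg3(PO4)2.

2.1 × 10^-25

Molar solubility s = (1.2 × 10^-3 g/L) / (262.9 g/mol) = 4.56 × 10^-6 M.
Mg3(PO4)2(s) ⇌ 3 Mg^2+(aq) + 2 PO4^3-(aq)
Let s = molar solubility. Then [Mg^2+] = 3s and [PO4^3-] = 2s.
Ksp = [Mg^2+]^3[PO4^3-]^2
Ksp = (3s)^3(2s)^2 = 108s^5
With s = 4.56 x 10^-6: Ksp = 2.1 x 10^-25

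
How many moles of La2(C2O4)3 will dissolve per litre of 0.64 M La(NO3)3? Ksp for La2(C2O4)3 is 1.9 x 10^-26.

s ≈ 1.2 × 10^-9 M

La2(C2O4)3(s) ⇌ 2 La^3+ + 3 C2O4^2-
Ksp = [La^3+]^2[C2O4^2-]^3
If s mol/L dissolves here, [La^3+] = 0.64 + 2s ≈ 0.64, [C2O4^2-] = 3s (since La^3+ from La(NO3)3 dominates).
Ksp ≈ (0.64)^2 × (3s)^3
s = 1.2 × 10^-9 M
Check: 2s = 2.4 x 10^-9 ≪ 0.64, so the approximation is valid.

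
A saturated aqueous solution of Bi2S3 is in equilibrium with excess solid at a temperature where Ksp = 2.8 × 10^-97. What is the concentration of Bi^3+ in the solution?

Bi2S3(s) ⇌ 2 Bi^3+ + 3 S^2-
Ksp = [Bi^3+]^2[S^2-]^3
If s mol/L of Bi2S3 dissolves, [Bi^3+] = 2s and [S^2-] = 3s.
Substituting: Ksp = (2s)^2(3s)^3 = 108s^5
s = (2.8 × 10^-97 / 108)^(1/5) = 1.92 × 10^-20 M
[Bi^3+] = 2s = 3.8 × 10^-20 M

[Bi^3+] ≈ 3.8 × 10^-20 M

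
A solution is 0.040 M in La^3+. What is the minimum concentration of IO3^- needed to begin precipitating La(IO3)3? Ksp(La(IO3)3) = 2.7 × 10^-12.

La(IO3)3(s) ⇌ La^3+ + 3 IO3^-
Ksp = [La^3+][IO3^-]^3
Precipitation begins when Q = Ksp. With [La^3+] = 0.040 M:
2.7 × 10^-12 = (0.040) × [IO3^-]^3
[IO3^-] = (2.7 × 10^-12 / 4.0 × 10^-2)^(1/3) = 4.1 × 10^-4 M

[IO3^-] = 4.1 × 10^-4 M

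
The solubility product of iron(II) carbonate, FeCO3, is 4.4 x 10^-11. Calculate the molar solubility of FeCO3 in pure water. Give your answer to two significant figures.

FeCO3(s) ⇌ Fe^2+(aq) + CO3^2-(aq)
Ksp = [Fe^2+][CO3^2-]
For each mole of FeCO3 that dissolves: [Fe^2+] = s, [CO3^2-] = s.
Ksp = s^2
s = (4.4 x 10^-11)^(1/2) = 6.6 × 10^-6 M

6.6 x 10^-6 M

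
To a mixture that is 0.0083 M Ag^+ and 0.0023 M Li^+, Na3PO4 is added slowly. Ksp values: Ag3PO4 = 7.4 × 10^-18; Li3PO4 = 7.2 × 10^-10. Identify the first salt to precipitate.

Precipitation of each salt starts when its ion product equals its Ksp.
For Ag3PO4: 7.4 × 10^-18 = (0.0083)^3 × [PO4^3-]  ⇒  [PO4^3-] = 1.3 × 10^-11 M.
For Li3PO4: 7.2 × 10^-10 = (0.0023)^3 × [PO4^3-]  ⇒  [PO4^3-] = 5.9 × 10^-2 M.
The salt with the lower threshold [PO4^3-] precipitates first: Ag3PO4.

Ag3PO4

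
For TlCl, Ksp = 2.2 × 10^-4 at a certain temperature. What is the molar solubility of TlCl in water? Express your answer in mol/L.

TlCl(s) ⇌ Tl^+ + Cl^-
Ksp = [Tl^+][Cl^-]
For each mole of TlCl that dissolves: [Tl^+] = s, [Cl^-] = s.
Ksp = s^2
s = √(2.2 × 10^-4) = 1.5 × 10^-2 M

s ≈ 1.5 x 10^-2 M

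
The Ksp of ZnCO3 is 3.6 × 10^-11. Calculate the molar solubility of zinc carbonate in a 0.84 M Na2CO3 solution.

ZnCO3(s) ⇌ Zn^2+(aq) + CO3^2-(aq)
Ksp = [Zn^2+][CO3^2-]
If s mol/L dissolves here, [Zn^2+] = s, [CO3^2-] = 0.84 + s ≈ 0.84 (since CO3^2- from Na2CO3 dominates).
Ksp ≈ s × 0.84
s = 4.3 x 10^-11 M
Check: s = 4.3 × 10^-11 ≪ 0.84, so the approximation is valid.

s = 4.3e-11 M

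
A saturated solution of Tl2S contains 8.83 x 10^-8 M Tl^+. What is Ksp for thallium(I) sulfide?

Tl2S(s) ⇌ 2 Tl^+(aq) + S^2-(aq)
Stoichiometry gives [S^2-] = (1/2)[Tl^+] = 4.415 × 10^-8 M.
Ksp = [Tl^+]^2[S^2-]
Ksp = (8.83 x 10^-8)^2 × 4.415 × 10^-8 = 3.44 x 10^-22

Ksp ≈ 3.44 × 10^-22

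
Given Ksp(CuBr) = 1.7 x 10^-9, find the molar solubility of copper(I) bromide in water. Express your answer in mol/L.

4.1e-5 M

CuBr(s) ⇌ Cu^+(aq) + Br^-(aq)
Ksp = [Cu^+][Br^-]
If s mol/L of CuBr dissolves, [Cu^+] = s and [Br^-] = s.
Ksp = (s)(s) = s^2
s = (1.7 x 10^-9)^(1/2) = 4.1 × 10^-5 M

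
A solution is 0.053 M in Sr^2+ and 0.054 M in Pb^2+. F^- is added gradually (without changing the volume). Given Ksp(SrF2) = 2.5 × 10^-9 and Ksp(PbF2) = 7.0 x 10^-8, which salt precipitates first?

Precipitation of each salt starts when its ion product equals its Ksp.
For SrF2: 2.5 × 10^-9 = 0.053 × [F^-]^2  ⇒  [F^-] = 2.2 x 10^-4 M.
For PbF2: 7.0 x 10^-8 = 0.054 × [F^-]^2  ⇒  [F^-] = 1.1 × 10^-3 M.
The salt with the lower threshold [F^-] precipitates first: SrF2.

SrF2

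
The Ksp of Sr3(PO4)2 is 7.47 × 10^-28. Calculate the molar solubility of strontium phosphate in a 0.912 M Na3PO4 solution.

s = 3.22e-10 M

Sr3(PO4)2(s) ⇌ 3 Sr^2+(aq) + 2 PO4^3-(aq)
Ksp = [Sr^2+]^3[PO4^3-]^2
Let s be the molar solubility in this solution. [Sr^2+] = 3s, [PO4^3-] = 0.912 + 2s ≈ 0.912 (since PO4^3- from Na3PO4 dominates).
Ksp ≈ (3s)^3 × (0.912)^2
s = 3.22 × 10^-10 M
Check: 2s = 6.4 × 10^-10 ≪ 0.912, so the approximation is valid.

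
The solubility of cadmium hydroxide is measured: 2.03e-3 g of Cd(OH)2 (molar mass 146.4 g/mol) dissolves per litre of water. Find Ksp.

Ksp = 1.07 × 10^-14

Molar solubility s = (2.03 × 10^-3 g/L) / (146.4 g/mol) = 1.387 × 10^-5 M.
Cd(OH)2(s) <=> Cd^2+(aq) + 2 OH^-(aq)
If s mol/L of Cd(OH)2 dissolves, [Cd^2+] = s and [OH^-] = 2s.
Ksp = [Cd^2+][OH^-]^2
So Ksp = s × (2s)^2 = 4s^3
Ksp = 4 × (1.387 × 10^-5)^3 = 1.07 × 10^-14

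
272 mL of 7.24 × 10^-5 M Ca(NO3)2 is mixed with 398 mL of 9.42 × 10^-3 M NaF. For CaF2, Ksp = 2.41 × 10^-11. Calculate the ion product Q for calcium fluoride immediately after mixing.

Q = 9.20 x 10^-10

Total volume = 272 + 398 = 670 mL.
[Ca^2+] = 7.24 × 10^-5 × (272/670) = 2.939 x 10^-5 M
[F^-] = 9.42 × 10^-3 × (398/670) = 5.596 x 10^-3 M
CaF2(s) ⇌ Ca^2+(aq) + 2 F^-(aq), so Q = [Ca^2+][F^-]^2
Q = (2.939 x 10^-5)(5.596 × 10^-3)^2 = 9.20 × 10^-10
Q > Ksp, so CaF2 will precipitate.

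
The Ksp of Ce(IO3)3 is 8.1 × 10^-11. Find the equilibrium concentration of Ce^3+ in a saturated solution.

[Ce^3+] ≈ 1.3e-3 M

Ce(IO3)3(s) <=> Ce^3+ + 3 IO3^-
Ksp = [Ce^3+][IO3^-]^3
For each mole of Ce(IO3)3 that dissolves: [Ce^3+] = s, [IO3^-] = 3s.
So Ksp = s × (3s)^3 = 27s^4
Solving, s = (8.1 × 10^-11/27)^(1/4) = 1.32 × 10^-3 M
[Ce^3+] = s = 1.3 × 10^-3 M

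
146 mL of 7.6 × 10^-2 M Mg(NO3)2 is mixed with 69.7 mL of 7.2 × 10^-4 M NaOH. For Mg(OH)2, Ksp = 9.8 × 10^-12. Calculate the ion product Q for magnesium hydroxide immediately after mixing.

Total volume = 146 + 69.7 = 215.7 mL.
[Mg^2+] = 7.6 × 10^-2 × (146/215.7) = 5.14 × 10^-2 M
[OH^-] = 7.2 × 10^-4 × (69.7/215.7) = 2.33 × 10^-4 M
Mg(OH)2(s) ⇌ Mg^2+ + 2 OH^-, so Q = [Mg^2+][OH^-]^2
Q = (5.14 x 10^-2)(2.33 × 10^-4)^2 = 2.8 x 10^-9
Q > Ksp, so Mg(OH)2 will precipitate.

Q = 2.8 x 10^-9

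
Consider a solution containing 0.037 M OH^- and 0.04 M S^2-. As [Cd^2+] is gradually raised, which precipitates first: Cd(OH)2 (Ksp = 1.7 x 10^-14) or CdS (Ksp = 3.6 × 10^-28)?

CdS

Each salt begins to precipitate when Q = Ksp, i.e. when [Cd^2+] reaches its threshold.
For Cd(OH)2: 1.7 x 10^-14 = (0.037)^2 × [Cd^2+]  ⇒  [Cd^2+] = 1.2 × 10^-11 M.
For CdS: 3.6 × 10^-28 = 0.04 × [Cd^2+]  ⇒  [Cd^2+] = 9.0 × 10^-27 M.
The salt with the lower threshold [Cd^2+] precipitates first: CdS.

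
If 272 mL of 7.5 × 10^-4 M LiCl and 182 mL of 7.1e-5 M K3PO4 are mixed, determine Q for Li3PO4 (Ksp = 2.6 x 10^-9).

Total volume = 272 + 182 = 454 mL.
[Li^+] = 7.5 × 10^-4 × (272/454) = 4.49 x 10^-4 M
[PO4^3-] = 7.1 × 10^-5 × (182/454) = 2.85 x 10^-5 M
Li3PO4(s) ⇌ 3 Li^+(aq) + PO4^3-(aq), so Q = [Li^+]^3[PO4^3-]
Q = (4.49 × 10^-4)^3(2.85 × 10^-5) = 2.6 x 10^-15
Q < Ksp, so no precipitate of Li3PO4 forms.

Q ≈ 2.6e-15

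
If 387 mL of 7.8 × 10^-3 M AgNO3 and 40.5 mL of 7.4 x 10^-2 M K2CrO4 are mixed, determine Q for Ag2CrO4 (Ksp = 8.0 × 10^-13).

Q = 3.5 x 10^-7

Total volume = 387 + 40.5 = 427.5 mL.
[Ag^+] = 7.8 × 10^-3 × (387/427.5) = 7.06 x 10^-3 M
[CrO4^2-] = 7.4 × 10^-2 × (40.5/427.5) = 7.01 x 10^-3 M
Ag2CrO4(s) ⇌ 2 Ag^+ + CrO4^2-, so Q = [Ag^+]^2[CrO4^2-]
Q = (7.06 × 10^-3)^2(7.01 x 10^-3) = 3.5 × 10^-7
Q > Ksp, so Ag2CrO4 will precipitate.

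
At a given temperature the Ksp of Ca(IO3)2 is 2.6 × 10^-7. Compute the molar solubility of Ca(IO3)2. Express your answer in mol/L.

4.0 x 10^-3 M

Ca(IO3)2(s) ⇌ Ca^2+ + 2 IO3^-
Ksp = [Ca^2+][IO3^-]^2
If s mol/L of Ca(IO3)2 dissolves, [Ca^2+] = s and [IO3^-] = 2s.
Ksp = s(2s)^2 = 4s^3
Solving, s = (2.6 × 10^-7/4)^(1/3) = 4.0 x 10^-3 M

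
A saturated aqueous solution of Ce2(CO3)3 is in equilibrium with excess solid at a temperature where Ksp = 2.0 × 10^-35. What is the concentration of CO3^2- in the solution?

Ce2(CO3)3(s) ⇌ 2 Ce^3+(aq) + 3 CO3^2-(aq)
Ksp = [Ce^3+]^2[CO3^2-]^3
If s mol/L of Ce2(CO3)3 dissolves, [Ce^3+] = 2s and [CO3^2-] = 3s.
So Ksp = (2s)^2 × (3s)^3 = 108s^5
s^5 = 2.0 × 10^-35 / 108, so s = 4.50 × 10^-8 M
[CO3^2-] = 3s = 1.4 × 10^-7 M

[CO3^2-] = 1.4 × 10^-7 M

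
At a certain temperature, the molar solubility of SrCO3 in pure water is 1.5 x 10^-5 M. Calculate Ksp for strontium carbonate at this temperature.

SrCO3(s) ⇌ Sr^2+(aq) + CO3^2-(aq)
Let s = molar solubility. Then [Sr^2+] = s and [CO3^2-] = s.
Ksp = [Sr^2+][CO3^2-]
Ksp = s^2
With s = 1.5 x 10^-5: Ksp = 2.3 x 10^-10

2.3e-10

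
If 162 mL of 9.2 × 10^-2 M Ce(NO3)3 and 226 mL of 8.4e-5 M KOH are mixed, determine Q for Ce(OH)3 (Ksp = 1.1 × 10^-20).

Q ≈ 4.5 × 10^-15

Total volume = 162 + 226 = 388 mL.
[Ce^3+] = 9.2 x 10^-2 × (162/388) = 3.84 × 10^-2 M
[OH^-] = 8.4 x 10^-5 × (226/388) = 4.89 × 10^-5 M
Ce(OH)3(s) ⇌ Ce^3+ + 3 OH^-, so Q = [Ce^3+][OH^-]^3
Q = (3.84 x 10^-2)(4.89 × 10^-5)^3 = 4.5 × 10^-15
Q > Ksp, so Ce(OH)3 will precipitate.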